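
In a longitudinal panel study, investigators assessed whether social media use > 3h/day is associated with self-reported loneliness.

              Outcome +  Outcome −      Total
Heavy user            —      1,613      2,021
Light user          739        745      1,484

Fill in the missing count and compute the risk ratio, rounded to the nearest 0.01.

The missing cell is in the exposed row: 2021 − 1613 = 408.
So a = 408, b = 1613, c = 739, d = 745.
RR = [a/(a+b)] / [c/(c+d)] = (408/2021) / (739/1484) = 0.20188/0.49798 = 0.40540

0.41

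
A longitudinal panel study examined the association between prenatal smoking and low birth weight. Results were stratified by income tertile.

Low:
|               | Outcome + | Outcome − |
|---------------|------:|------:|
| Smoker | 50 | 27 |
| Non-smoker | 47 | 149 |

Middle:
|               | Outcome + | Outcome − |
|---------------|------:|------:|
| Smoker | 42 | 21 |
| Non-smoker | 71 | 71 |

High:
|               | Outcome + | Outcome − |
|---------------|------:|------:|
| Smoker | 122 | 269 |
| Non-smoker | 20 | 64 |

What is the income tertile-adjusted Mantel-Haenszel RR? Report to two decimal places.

1.68

RR_MH = Σ(aᵢ·n₀ᵢ/nᵢ) / Σ(cᵢ·n₁ᵢ/nᵢ), with n₁ᵢ = aᵢ+bᵢ (exposed), n₀ᵢ = cᵢ+dᵢ (unexposed), nᵢ = n₁ᵢ+n₀ᵢ.
Stratum 1 (Low): n₁ = 77, n₀ = 196, n = 273; a·n₀/n = 50·196/273 = 35.8974; c·n₁/n = 47·77/273 = 13.2564
Stratum 2 (Middle): n₁ = 63, n₀ = 142, n = 205; a·n₀/n = 42·142/205 = 29.0927; c·n₁/n = 71·63/205 = 21.8195
Stratum 3 (High): n₁ = 391, n₀ = 84, n = 475; a·n₀/n = 122·84/475 = 21.5747; c·n₁/n = 20·391/475 = 16.4632
RR_MH = (35.8974 + 29.0927 + 21.5747) / (13.2564 + 21.8195 + 16.4632) = 86.5649 / 51.5391 = 1.67960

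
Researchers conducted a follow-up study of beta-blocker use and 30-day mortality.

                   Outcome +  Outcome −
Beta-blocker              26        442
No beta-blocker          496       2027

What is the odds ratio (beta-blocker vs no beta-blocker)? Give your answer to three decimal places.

0.240

Cells: a = 26, b = 442, c = 496, d = 2027.
OR = (a·d)/(b·c) = (26 × 2027) / (442 × 496) = 52702 / 219232 = 0.24039
Exposure is associated with lower odds of 30-day mortality (OR = 0.24 < 1).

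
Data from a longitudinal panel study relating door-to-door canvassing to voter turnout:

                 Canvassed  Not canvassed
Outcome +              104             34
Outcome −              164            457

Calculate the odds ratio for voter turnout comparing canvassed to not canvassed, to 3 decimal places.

8.524

Reading the table with exposure as columns: a = 104 (Canvassed, case), b = 164 (Canvassed, non-case), c = 34 (Not canvassed, case), d = 457.
OR = (a·d)/(b·c) = (104 × 457) / (164 × 34) = 47528 / 5576 = 8.52367
The odds of voter turnout are about 8.52 times as high in the canvassed group.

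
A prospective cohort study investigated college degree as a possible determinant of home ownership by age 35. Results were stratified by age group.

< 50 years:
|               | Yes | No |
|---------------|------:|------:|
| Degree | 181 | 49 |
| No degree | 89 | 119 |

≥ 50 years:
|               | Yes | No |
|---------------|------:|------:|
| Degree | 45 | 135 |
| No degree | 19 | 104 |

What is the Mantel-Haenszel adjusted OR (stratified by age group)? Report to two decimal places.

3.51

OR_MH = Σ(aᵢdᵢ/nᵢ) / Σ(bᵢcᵢ/nᵢ), where nᵢ is the stratum total.
Stratum 1 (< 50 years): n = 438; a·d/n = 181·119/438 = 49.1758; b·c/n = 49·89/438 = 9.9566
Stratum 2 (≥ 50 years): n = 303; a·d/n = 45·104/303 = 15.4455; b·c/n = 135·19/303 = 8.4653
OR_MH = (49.1758 + 15.4455) / (9.9566 + 8.4653) = 64.6213 / 18.4220 = 3.50784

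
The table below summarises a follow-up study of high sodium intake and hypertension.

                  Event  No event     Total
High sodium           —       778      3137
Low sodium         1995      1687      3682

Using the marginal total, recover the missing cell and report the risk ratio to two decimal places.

1.39

The missing cell is in the exposed row: 3137 − 778 = 2359.
So a = 2359, b = 778, c = 1995, d = 1687.
RR = [a/(a+b)] / [c/(c+d)] = (2359/3137) / (1995/3682) = 0.75199/0.54183 = 1.38789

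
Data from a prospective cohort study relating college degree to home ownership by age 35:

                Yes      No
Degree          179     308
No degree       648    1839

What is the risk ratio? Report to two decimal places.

1.41

Cells: a = 179, b = 308, c = 648, d = 1839.
Risk in exposed = 179/487 = 0.36756; risk in unexposed = 648/2487 = 0.26055.
RR = 0.36756 / 0.26055 = 1.41067
The risk among the exposed is 1.41 times that among the unexposed.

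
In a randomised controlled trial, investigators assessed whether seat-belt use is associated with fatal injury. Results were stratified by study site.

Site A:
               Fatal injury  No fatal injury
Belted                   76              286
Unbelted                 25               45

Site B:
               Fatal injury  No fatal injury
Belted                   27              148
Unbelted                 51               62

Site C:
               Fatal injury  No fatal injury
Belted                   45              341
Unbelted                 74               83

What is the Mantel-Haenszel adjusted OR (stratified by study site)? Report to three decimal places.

OR_MH = Σ(aᵢdᵢ/nᵢ) / Σ(bᵢcᵢ/nᵢ), where nᵢ is the stratum total.
Stratum 1 (Site A): n = 432; a·d/n = 76·45/432 = 7.9167; b·c/n = 286·25/432 = 16.5509
Stratum 2 (Site B): n = 288; a·d/n = 27·62/288 = 5.8125; b·c/n = 148·51/288 = 26.2083
Stratum 3 (Site C): n = 543; a·d/n = 45·83/543 = 6.8785; b·c/n = 341·74/543 = 46.4715
OR_MH = (7.9167 + 5.8125 + 6.8785) / (16.5509 + 26.2083 + 46.4715) = 20.6076 / 89.2307 = 0.23095

0.231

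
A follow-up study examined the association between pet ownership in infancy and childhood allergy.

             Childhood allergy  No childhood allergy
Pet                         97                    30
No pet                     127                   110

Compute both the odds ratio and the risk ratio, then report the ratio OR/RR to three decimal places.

1.965

Cells: a = 97, b = 30, c = 127, d = 110.
OR = (97·110)/(30·127) = 10670/3810 = 2.80052
Risk in exposed = 97/127 = 0.76378; risk in unexposed = 127/237 = 0.53586; RR = 1.42532
OR/RR = 2.80052 / 1.42532 = 1.96484
The outcome is not rare, so the OR lies further from 1 than the RR.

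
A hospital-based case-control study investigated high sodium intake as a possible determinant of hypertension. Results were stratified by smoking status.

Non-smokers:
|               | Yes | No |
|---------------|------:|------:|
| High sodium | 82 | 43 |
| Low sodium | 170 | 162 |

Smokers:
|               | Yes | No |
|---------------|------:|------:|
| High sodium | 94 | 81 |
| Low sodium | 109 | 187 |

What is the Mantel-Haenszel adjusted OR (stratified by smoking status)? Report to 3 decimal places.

1.911

OR_MH = Σ(aᵢdᵢ/nᵢ) / Σ(bᵢcᵢ/nᵢ), where nᵢ is the stratum total.
Stratum 1 (Non-smokers): n = 457; a·d/n = 82·162/457 = 29.0678; b·c/n = 43·170/457 = 15.9956
Stratum 2 (Smokers): n = 471; a·d/n = 94·187/471 = 37.3206; b·c/n = 81·109/471 = 18.7452
OR_MH = (29.0678 + 37.3206) / (15.9956 + 18.7452) = 66.3884 / 34.7408 = 1.91096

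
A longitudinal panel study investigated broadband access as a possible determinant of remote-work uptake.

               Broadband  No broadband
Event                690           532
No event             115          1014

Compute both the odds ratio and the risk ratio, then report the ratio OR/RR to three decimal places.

Reading the table with exposure as columns: a = 690 (Broadband, case), b = 115 (Broadband, non-case), c = 532 (No broadband, case), d = 1014.
OR = (690·1014)/(115·532) = 699660/61180 = 11.43609
Risk in exposed = 690/805 = 0.85714; risk in unexposed = 532/1546 = 0.34411; RR = 2.49087
OR/RR = 11.43609 / 2.49087 = 4.59120
The outcome is not rare, so the OR lies further from 1 than the RR.

4.591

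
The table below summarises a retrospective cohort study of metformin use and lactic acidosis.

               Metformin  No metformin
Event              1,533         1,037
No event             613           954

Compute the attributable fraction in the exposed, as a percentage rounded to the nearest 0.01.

27.09

Reading the table with exposure as columns: a = 1533 (Metformin, case), b = 613 (Metformin, non-case), c = 1037 (No metformin, case), d = 954.
Risk in exposed = 1533/2146 = 0.71435; risk in unexposed = 1037/1991 = 0.52084.
RR = 0.71435/0.52084 = 1.37153
AR% = (RR − 1)/RR × 100 = (1.37153 − 1)/1.37153 × 100 = 27.0887%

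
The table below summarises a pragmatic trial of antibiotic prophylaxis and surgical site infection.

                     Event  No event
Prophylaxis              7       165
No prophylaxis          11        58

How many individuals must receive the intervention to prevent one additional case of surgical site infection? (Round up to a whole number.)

9

Risk in treated group = 7/172 = 0.04070; risk in control = 11/69 = 0.15942.
Absolute risk reduction = 0.15942 − 0.04070 = 0.11872
NNT = 1 / ARR = 1 / 0.11872 = 8.423 → round up → 9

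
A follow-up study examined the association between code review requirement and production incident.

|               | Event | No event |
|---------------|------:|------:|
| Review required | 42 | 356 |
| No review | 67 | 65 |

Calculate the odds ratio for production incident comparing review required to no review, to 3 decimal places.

Cells: a = 42, b = 356, c = 67, d = 65.
OR = (a·d)/(b·c) = (42 × 65) / (356 × 67) = 2730 / 23852 = 0.11446
Exposure is associated with lower odds of production incident (OR = 0.11 < 1).

0.114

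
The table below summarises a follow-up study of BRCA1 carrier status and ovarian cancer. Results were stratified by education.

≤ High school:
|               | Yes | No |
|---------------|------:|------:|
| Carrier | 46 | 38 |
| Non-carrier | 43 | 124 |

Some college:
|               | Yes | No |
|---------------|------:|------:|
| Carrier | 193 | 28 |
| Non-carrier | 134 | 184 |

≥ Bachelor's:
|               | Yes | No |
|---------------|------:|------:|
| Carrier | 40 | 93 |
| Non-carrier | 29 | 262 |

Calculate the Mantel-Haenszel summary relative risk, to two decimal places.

2.19

RR_MH = Σ(aᵢ·n₀ᵢ/nᵢ) / Σ(cᵢ·n₁ᵢ/nᵢ), with n₁ᵢ = aᵢ+bᵢ (exposed), n₀ᵢ = cᵢ+dᵢ (unexposed), nᵢ = n₁ᵢ+n₀ᵢ.
Stratum 1 (≤ High school): n₁ = 84, n₀ = 167, n = 251; a·n₀/n = 46·167/251 = 30.6056; c·n₁/n = 43·84/251 = 14.3904
Stratum 2 (Some college): n₁ = 221, n₀ = 318, n = 539; a·n₀/n = 193·318/539 = 113.8664; c·n₁/n = 134·221/539 = 54.9425
Stratum 3 (≥ Bachelor's): n₁ = 133, n₀ = 291, n = 424; a·n₀/n = 40·291/424 = 27.4528; c·n₁/n = 29·133/424 = 9.0967
RR_MH = (30.6056 + 113.8664 + 27.4528) / (14.3904 + 54.9425 + 9.0967) = 171.9248 / 78.4296 = 2.19209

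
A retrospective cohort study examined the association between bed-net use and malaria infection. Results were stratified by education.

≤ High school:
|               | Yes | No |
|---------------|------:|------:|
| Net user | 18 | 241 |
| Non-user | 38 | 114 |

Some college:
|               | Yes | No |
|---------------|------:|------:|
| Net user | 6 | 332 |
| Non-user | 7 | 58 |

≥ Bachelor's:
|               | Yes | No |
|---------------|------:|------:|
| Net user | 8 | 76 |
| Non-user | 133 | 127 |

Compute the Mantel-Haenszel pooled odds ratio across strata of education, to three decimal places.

OR_MH = Σ(aᵢdᵢ/nᵢ) / Σ(bᵢcᵢ/nᵢ), where nᵢ is the stratum total.
Stratum 1 (≤ High school): n = 411; a·d/n = 18·114/411 = 4.9927; b·c/n = 241·38/411 = 22.2822
Stratum 2 (Some college): n = 403; a·d/n = 6·58/403 = 0.8635; b·c/n = 332·7/403 = 5.7667
Stratum 3 (≥ Bachelor's): n = 344; a·d/n = 8·127/344 = 2.9535; b·c/n = 76·133/344 = 29.3837
OR_MH = (4.9927 + 0.8635 + 2.9535) / (22.2822 + 5.7667 + 29.3837) = 8.8097 / 57.4327 = 0.15339

0.153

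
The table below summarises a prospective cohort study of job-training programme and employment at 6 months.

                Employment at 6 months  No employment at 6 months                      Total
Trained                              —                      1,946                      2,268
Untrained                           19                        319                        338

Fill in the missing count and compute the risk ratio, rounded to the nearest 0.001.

2.526

The missing cell is in the exposed row: 2268 − 1946 = 322.
So a = 322, b = 1946, c = 19, d = 319.
RR = [a/(a+b)] / [c/(c+d)] = (322/2268) / (19/338) = 0.14198/0.05621 = 2.52567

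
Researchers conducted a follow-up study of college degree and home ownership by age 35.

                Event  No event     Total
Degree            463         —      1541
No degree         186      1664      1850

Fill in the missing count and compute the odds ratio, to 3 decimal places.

The missing cell is in the exposed row: 1541 − 463 = 1078.
So a = 463, b = 1078, c = 186, d = 1664.
OR = (a·d)/(b·c) = (463 × 1664) / (1078 × 186) = 770432 / 200508 = 3.84240

3.842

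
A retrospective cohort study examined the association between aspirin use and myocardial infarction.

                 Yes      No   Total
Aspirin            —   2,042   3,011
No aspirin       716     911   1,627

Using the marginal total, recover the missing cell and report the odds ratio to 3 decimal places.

0.604

The missing cell is in the exposed row: 3011 − 2042 = 969.
So a = 969, b = 2042, c = 716, d = 911.
OR = (a·d)/(b·c) = (969 × 911) / (2042 × 716) = 882759 / 1462072 = 0.60377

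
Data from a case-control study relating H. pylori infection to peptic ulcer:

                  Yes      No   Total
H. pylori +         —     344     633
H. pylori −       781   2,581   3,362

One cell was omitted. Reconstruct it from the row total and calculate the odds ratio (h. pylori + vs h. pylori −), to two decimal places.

2.78

The missing cell is in the exposed row: 633 − 344 = 289.
So a = 289, b = 344, c = 781, d = 2581.
OR = (a·d)/(b·c) = (289 × 2581) / (344 × 781) = 745909 / 268664 = 2.77636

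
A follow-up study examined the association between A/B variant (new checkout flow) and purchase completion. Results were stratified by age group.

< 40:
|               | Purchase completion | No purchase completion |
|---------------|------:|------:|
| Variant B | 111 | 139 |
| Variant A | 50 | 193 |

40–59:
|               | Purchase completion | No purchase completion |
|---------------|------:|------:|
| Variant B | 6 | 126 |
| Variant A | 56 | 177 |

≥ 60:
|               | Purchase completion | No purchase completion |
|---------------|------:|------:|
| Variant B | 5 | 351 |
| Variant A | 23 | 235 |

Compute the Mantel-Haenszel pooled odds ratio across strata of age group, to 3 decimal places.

1.037

OR_MH = Σ(aᵢdᵢ/nᵢ) / Σ(bᵢcᵢ/nᵢ), where nᵢ is the stratum total.
Stratum 1 (< 40): n = 493; a·d/n = 111·193/493 = 43.4544; b·c/n = 139·50/493 = 14.0974
Stratum 2 (40–59): n = 365; a·d/n = 6·177/365 = 2.9096; b·c/n = 126·56/365 = 19.3315
Stratum 3 (≥ 60): n = 614; a·d/n = 5·235/614 = 1.9137; b·c/n = 351·23/614 = 13.1482
OR_MH = (43.4544 + 2.9096 + 1.9137) / (14.0974 + 19.3315 + 13.1482) = 48.2776 / 46.5771 = 1.03651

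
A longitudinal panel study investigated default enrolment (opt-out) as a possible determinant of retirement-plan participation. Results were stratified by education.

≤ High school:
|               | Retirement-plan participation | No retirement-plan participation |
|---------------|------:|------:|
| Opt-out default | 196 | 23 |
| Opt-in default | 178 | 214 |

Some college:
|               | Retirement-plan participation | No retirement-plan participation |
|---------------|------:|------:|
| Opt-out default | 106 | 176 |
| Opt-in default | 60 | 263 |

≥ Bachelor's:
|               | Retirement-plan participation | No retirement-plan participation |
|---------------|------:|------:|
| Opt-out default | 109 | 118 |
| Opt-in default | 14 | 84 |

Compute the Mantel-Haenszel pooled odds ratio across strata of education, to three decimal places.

4.887

OR_MH = Σ(aᵢdᵢ/nᵢ) / Σ(bᵢcᵢ/nᵢ), where nᵢ is the stratum total.
Stratum 1 (≤ High school): n = 611; a·d/n = 196·214/611 = 68.6481; b·c/n = 23·178/611 = 6.7005
Stratum 2 (Some college): n = 605; a·d/n = 106·263/605 = 46.0793; b·c/n = 176·60/605 = 17.4545
Stratum 3 (≥ Bachelor's): n = 325; a·d/n = 109·84/325 = 28.1723; b·c/n = 118·14/325 = 5.0831
OR_MH = (68.6481 + 46.0793 + 28.1723) / (6.7005 + 17.4545 + 5.0831) = 142.8998 / 29.2381 = 4.88745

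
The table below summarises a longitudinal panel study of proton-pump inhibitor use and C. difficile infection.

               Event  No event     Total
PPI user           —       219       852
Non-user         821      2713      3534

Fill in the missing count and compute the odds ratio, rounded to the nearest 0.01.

The missing cell is in the exposed row: 852 − 219 = 633.
So a = 633, b = 219, c = 821, d = 2713.
OR = (a·d)/(b·c) = (633 × 2713) / (219 × 821) = 1717329 / 179799 = 9.55138

9.55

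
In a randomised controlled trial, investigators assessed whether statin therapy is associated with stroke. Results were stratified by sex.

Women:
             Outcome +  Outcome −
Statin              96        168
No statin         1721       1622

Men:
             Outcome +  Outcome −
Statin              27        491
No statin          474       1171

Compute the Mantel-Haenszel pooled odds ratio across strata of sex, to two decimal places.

0.31

OR_MH = Σ(aᵢdᵢ/nᵢ) / Σ(bᵢcᵢ/nᵢ), where nᵢ is the stratum total.
Stratum 1 (Women): n = 3607; a·d/n = 96·1622/3607 = 43.1694; b·c/n = 168·1721/3607 = 80.1575
Stratum 2 (Men): n = 2163; a·d/n = 27·1171/2163 = 14.6172; b·c/n = 491·474/2163 = 107.5978
OR_MH = (43.1694 + 14.6172) / (80.1575 + 107.5978) = 57.7866 / 187.7553 = 0.30778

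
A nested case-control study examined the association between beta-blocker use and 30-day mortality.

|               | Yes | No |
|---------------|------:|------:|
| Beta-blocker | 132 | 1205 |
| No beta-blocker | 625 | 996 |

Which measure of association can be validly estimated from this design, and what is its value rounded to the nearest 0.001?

Cells: a = 132, b = 1205, c = 625, d = 996.
This is a nested case-control study: participants were sampled on outcome status, so risks in the source population cannot be estimated directly — relative risk is not valid here. The odds ratio is the appropriate measure.
OR = (a·d)/(b·c) = (132 × 996) / (1205 × 625) = 131472 / 753125 = 0.17457

0.175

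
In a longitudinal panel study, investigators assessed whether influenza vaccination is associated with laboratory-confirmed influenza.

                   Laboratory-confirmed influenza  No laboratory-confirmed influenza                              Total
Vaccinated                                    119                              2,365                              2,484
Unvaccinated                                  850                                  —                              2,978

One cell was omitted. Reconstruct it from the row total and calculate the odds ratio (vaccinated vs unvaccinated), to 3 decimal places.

0.126

The missing cell is in the unexposed row: 2978 − 850 = 2128.
So a = 119, b = 2365, c = 850, d = 2128.
OR = (a·d)/(b·c) = (119 × 2128) / (2365 × 850) = 253232 / 2010250 = 0.12597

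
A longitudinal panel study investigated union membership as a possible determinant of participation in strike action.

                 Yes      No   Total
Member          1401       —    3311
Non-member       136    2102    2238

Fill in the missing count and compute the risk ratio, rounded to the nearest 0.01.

The missing cell is in the exposed row: 3311 − 1401 = 1910.
So a = 1401, b = 1910, c = 136, d = 2102.
RR = [a/(a+b)] / [c/(c+d)] = (1401/3311) / (136/2238) = 0.42314/0.06077 = 6.96306

6.96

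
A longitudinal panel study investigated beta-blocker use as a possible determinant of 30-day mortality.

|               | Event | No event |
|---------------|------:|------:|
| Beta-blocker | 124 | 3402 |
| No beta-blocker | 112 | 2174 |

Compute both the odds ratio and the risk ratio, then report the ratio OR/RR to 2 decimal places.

0.99

Cells: a = 124, b = 3402, c = 112, d = 2174.
OR = (124·2174)/(3402·112) = 269576/381024 = 0.70750
Risk in exposed = 124/3526 = 0.03517; risk in unexposed = 112/2286 = 0.04899; RR = 0.71779
OR/RR = 0.70750 / 0.71779 = 0.98567
The outcome is rare in both groups, so OR ≈ RR (ratio near 1).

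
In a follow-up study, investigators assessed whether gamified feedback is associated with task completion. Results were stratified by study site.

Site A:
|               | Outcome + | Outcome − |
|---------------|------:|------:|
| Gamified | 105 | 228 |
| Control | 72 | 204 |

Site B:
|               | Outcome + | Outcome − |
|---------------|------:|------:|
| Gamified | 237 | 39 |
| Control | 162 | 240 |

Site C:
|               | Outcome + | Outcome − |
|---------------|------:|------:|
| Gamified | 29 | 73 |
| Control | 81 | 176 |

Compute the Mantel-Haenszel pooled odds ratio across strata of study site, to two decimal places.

OR_MH = Σ(aᵢdᵢ/nᵢ) / Σ(bᵢcᵢ/nᵢ), where nᵢ is the stratum total.
Stratum 1 (Site A): n = 609; a·d/n = 105·204/609 = 35.1724; b·c/n = 228·72/609 = 26.9557
Stratum 2 (Site B): n = 678; a·d/n = 237·240/678 = 83.8938; b·c/n = 39·162/678 = 9.3186
Stratum 3 (Site C): n = 359; a·d/n = 29·176/359 = 14.2173; b·c/n = 73·81/359 = 16.4708
OR_MH = (35.1724 + 83.8938 + 14.2173) / (26.9557 + 9.3186 + 16.4708) = 133.2835 / 52.7450 = 2.52694

2.53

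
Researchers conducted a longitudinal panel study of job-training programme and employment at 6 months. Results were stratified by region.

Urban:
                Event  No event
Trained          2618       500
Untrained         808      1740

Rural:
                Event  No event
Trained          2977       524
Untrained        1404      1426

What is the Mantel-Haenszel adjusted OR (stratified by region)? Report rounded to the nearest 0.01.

OR_MH = Σ(aᵢdᵢ/nᵢ) / Σ(bᵢcᵢ/nᵢ), where nᵢ is the stratum total.
Stratum 1 (Urban): n = 5666; a·d/n = 2618·1740/5666 = 803.9746; b·c/n = 500·808/5666 = 71.3025
Stratum 2 (Rural): n = 6331; a·d/n = 2977·1426/6331 = 670.5421; b·c/n = 524·1404/6331 = 116.2053
OR_MH = (803.9746 + 670.5421) / (71.3025 + 116.2053) = 1474.5167 / 187.5078 = 7.86376

7.86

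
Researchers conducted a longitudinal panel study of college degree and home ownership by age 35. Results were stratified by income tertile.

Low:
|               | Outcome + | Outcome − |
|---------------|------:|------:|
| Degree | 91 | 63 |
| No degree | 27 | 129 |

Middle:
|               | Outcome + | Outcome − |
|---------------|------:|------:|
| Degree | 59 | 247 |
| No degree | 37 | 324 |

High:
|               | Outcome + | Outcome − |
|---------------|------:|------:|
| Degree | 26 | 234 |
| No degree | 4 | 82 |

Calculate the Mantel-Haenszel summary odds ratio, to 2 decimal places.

3.32

OR_MH = Σ(aᵢdᵢ/nᵢ) / Σ(bᵢcᵢ/nᵢ), where nᵢ is the stratum total.
Stratum 1 (Low): n = 310; a·d/n = 91·129/310 = 37.8677; b·c/n = 63·27/310 = 5.4871
Stratum 2 (Middle): n = 667; a·d/n = 59·324/667 = 28.6597; b·c/n = 247·37/667 = 13.7016
Stratum 3 (High): n = 346; a·d/n = 26·82/346 = 6.1618; b·c/n = 234·4/346 = 2.7052
OR_MH = (37.8677 + 28.6597 + 6.1618) / (5.4871 + 13.7016 + 2.7052) = 72.6893 / 21.8939 = 3.32006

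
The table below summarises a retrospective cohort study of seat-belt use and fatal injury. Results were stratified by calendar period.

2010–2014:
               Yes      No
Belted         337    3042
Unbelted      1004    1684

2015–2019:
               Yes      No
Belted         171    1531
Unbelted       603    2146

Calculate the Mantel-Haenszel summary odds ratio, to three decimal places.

OR_MH = Σ(aᵢdᵢ/nᵢ) / Σ(bᵢcᵢ/nᵢ), where nᵢ is the stratum total.
Stratum 1 (2010–2014): n = 6067; a·d/n = 337·1684/6067 = 93.5401; b·c/n = 3042·1004/6067 = 503.4066
Stratum 2 (2015–2019): n = 4451; a·d/n = 171·2146/4451 = 82.4457; b·c/n = 1531·603/4451 = 207.4125
OR_MH = (93.5401 + 82.4457) / (503.4066 + 207.4125) = 175.9859 / 710.8191 = 0.24758

0.248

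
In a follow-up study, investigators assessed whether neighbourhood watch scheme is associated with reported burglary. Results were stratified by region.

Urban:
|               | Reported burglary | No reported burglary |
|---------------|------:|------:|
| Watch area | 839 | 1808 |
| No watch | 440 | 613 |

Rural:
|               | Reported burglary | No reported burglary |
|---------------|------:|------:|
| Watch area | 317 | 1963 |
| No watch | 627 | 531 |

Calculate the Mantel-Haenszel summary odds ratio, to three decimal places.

OR_MH = Σ(aᵢdᵢ/nᵢ) / Σ(bᵢcᵢ/nᵢ), where nᵢ is the stratum total.
Stratum 1 (Urban): n = 3700; a·d/n = 839·613/3700 = 139.0019; b·c/n = 1808·440/3700 = 215.0054
Stratum 2 (Rural): n = 3438; a·d/n = 317·531/3438 = 48.9607; b·c/n = 1963·627/3438 = 357.9991
OR_MH = (139.0019 + 48.9607) / (215.0054 + 357.9991) = 187.9626 / 573.0045 = 0.32803

0.328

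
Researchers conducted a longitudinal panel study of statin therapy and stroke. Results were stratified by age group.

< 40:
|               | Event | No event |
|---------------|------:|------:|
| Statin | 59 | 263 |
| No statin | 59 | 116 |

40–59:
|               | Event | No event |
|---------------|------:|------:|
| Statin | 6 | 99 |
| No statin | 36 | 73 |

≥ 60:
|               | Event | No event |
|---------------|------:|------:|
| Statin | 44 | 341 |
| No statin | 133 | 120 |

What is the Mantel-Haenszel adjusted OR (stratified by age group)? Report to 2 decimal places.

0.20

OR_MH = Σ(aᵢdᵢ/nᵢ) / Σ(bᵢcᵢ/nᵢ), where nᵢ is the stratum total.
Stratum 1 (< 40): n = 497; a·d/n = 59·116/497 = 13.7706; b·c/n = 263·59/497 = 31.2213
Stratum 2 (40–59): n = 214; a·d/n = 6·73/214 = 2.0467; b·c/n = 99·36/214 = 16.6542
Stratum 3 (≥ 60): n = 638; a·d/n = 44·120/638 = 8.2759; b·c/n = 341·133/638 = 71.0862
OR_MH = (13.7706 + 2.0467 + 8.2759) / (31.2213 + 16.6542 + 71.0862) = 24.0932 / 118.9617 = 0.20253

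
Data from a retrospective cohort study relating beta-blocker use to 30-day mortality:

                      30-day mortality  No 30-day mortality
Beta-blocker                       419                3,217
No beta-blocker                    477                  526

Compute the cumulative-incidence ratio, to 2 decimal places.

Cells: a = 419, b = 3217, c = 477, d = 526.
Risk in exposed = 419/3636 = 0.11524; risk in unexposed = 477/1003 = 0.47557.
RR = 0.11524 / 0.47557 = 0.24231
The risk is 76% lower among the exposed than among the unexposed.

0.24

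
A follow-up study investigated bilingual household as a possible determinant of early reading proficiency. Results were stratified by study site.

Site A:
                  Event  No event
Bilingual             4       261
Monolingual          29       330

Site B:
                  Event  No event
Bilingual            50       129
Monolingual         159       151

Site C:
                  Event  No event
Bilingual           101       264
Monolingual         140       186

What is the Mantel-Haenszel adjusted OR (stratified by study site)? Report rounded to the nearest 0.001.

0.416

OR_MH = Σ(aᵢdᵢ/nᵢ) / Σ(bᵢcᵢ/nᵢ), where nᵢ is the stratum total.
Stratum 1 (Site A): n = 624; a·d/n = 4·330/624 = 2.1154; b·c/n = 261·29/624 = 12.1298
Stratum 2 (Site B): n = 489; a·d/n = 50·151/489 = 15.4397; b·c/n = 129·159/489 = 41.9448
Stratum 3 (Site C): n = 691; a·d/n = 101·186/691 = 27.1867; b·c/n = 264·140/691 = 53.4877
OR_MH = (2.1154 + 15.4397 + 27.1867) / (12.1298 + 41.9448 + 53.4877) = 44.7417 / 107.5623 = 0.41596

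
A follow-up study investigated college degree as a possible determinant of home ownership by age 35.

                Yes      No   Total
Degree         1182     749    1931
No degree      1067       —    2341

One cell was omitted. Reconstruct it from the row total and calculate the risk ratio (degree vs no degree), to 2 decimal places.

The missing cell is in the unexposed row: 2341 − 1067 = 1274.
So a = 1182, b = 749, c = 1067, d = 1274.
RR = [a/(a+b)] / [c/(c+d)] = (1182/1931) / (1067/2341) = 0.61212/0.45579 = 1.34299

1.34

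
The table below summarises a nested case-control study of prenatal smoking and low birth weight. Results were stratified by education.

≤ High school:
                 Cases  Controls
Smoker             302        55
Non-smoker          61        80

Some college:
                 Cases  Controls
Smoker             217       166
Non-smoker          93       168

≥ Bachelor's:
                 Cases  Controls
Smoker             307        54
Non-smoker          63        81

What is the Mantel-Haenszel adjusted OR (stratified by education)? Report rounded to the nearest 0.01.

4.12

OR_MH = Σ(aᵢdᵢ/nᵢ) / Σ(bᵢcᵢ/nᵢ), where nᵢ is the stratum total.
Stratum 1 (≤ High school): n = 498; a·d/n = 302·80/498 = 48.5141; b·c/n = 55·61/498 = 6.7369
Stratum 2 (Some college): n = 644; a·d/n = 217·168/644 = 56.6087; b·c/n = 166·93/644 = 23.9720
Stratum 3 (≥ Bachelor's): n = 505; a·d/n = 307·81/505 = 49.2416; b·c/n = 54·63/505 = 6.7366
OR_MH = (48.5141 + 56.6087 + 49.2416) / (6.7369 + 23.9720 + 6.7366) = 154.3643 / 37.4456 = 4.12236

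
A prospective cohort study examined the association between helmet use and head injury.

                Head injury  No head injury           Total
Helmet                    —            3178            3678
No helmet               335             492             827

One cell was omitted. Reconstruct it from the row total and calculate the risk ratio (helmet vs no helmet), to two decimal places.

The missing cell is in the exposed row: 3678 − 3178 = 500.
So a = 500, b = 3178, c = 335, d = 492.
RR = [a/(a+b)] / [c/(c+d)] = (500/3678) / (335/827) = 0.13594/0.40508 = 0.33560

0.34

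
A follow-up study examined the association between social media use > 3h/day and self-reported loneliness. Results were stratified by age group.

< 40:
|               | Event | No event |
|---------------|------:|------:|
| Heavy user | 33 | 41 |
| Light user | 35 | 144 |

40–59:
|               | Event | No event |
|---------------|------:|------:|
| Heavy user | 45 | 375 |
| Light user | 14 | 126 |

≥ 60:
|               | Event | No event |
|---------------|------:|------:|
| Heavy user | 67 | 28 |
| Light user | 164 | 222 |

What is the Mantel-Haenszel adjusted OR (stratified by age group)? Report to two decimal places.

2.43

OR_MH = Σ(aᵢdᵢ/nᵢ) / Σ(bᵢcᵢ/nᵢ), where nᵢ is the stratum total.
Stratum 1 (< 40): n = 253; a·d/n = 33·144/253 = 18.7826; b·c/n = 41·35/253 = 5.6719
Stratum 2 (40–59): n = 560; a·d/n = 45·126/560 = 10.1250; b·c/n = 375·14/560 = 9.3750
Stratum 3 (≥ 60): n = 481; a·d/n = 67·222/481 = 30.9231; b·c/n = 28·164/481 = 9.5468
OR_MH = (18.7826 + 10.1250 + 30.9231) / (5.6719 + 9.3750 + 9.5468) = 59.8307 / 24.5937 = 2.43276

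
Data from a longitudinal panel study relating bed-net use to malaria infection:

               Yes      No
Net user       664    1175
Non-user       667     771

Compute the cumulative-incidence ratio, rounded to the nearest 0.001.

0.778

Cells: a = 664, b = 1175, c = 667, d = 771.
Risk in exposed = 664/1839 = 0.36107; risk in unexposed = 667/1438 = 0.46384.
RR = 0.36107 / 0.46384 = 0.77843
The risk is 22% lower among the exposed than among the unexposed.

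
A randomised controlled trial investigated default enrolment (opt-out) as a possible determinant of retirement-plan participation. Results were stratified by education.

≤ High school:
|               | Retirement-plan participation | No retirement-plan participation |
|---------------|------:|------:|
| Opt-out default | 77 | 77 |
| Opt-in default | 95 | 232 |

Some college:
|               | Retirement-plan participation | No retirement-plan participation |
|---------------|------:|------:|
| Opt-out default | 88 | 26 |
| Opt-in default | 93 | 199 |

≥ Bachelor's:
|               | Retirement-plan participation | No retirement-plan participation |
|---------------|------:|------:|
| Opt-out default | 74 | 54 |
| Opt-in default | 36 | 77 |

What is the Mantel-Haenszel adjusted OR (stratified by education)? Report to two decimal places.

3.56

OR_MH = Σ(aᵢdᵢ/nᵢ) / Σ(bᵢcᵢ/nᵢ), where nᵢ is the stratum total.
Stratum 1 (≤ High school): n = 481; a·d/n = 77·232/481 = 37.1393; b·c/n = 77·95/481 = 15.2079
Stratum 2 (Some college): n = 406; a·d/n = 88·199/406 = 43.1330; b·c/n = 26·93/406 = 5.9557
Stratum 3 (≥ Bachelor's): n = 241; a·d/n = 74·77/241 = 23.6432; b·c/n = 54·36/241 = 8.0664
OR_MH = (37.1393 + 43.1330 + 23.6432) / (15.2079 + 5.9557 + 8.0664) = 103.9155 / 29.2300 = 3.55510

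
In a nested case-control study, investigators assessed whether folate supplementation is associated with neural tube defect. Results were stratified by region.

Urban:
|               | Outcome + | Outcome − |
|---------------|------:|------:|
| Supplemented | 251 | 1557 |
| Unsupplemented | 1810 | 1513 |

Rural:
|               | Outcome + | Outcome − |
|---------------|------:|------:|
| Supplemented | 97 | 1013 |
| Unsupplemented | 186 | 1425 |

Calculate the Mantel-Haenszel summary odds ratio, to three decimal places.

OR_MH = Σ(aᵢdᵢ/nᵢ) / Σ(bᵢcᵢ/nᵢ), where nᵢ is the stratum total.
Stratum 1 (Urban): n = 5131; a·d/n = 251·1513/5131 = 74.0134; b·c/n = 1557·1810/5131 = 549.2438
Stratum 2 (Rural): n = 2721; a·d/n = 97·1425/2721 = 50.7993; b·c/n = 1013·186/2721 = 69.2459
OR_MH = (74.0134 + 50.7993) / (549.2438 + 69.2459) = 124.8128 / 618.4897 = 0.20180

0.202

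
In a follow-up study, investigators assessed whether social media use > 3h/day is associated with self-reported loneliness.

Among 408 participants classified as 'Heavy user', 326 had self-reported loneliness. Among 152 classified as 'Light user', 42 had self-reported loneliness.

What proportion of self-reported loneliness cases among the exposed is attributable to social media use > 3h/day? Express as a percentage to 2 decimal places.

65.42

From the description: a = 326, b = 82, c = 42, d = 110.
Risk in exposed = 326/408 = 0.79902; risk in unexposed = 42/152 = 0.27632.
RR = 0.79902/0.27632 = 2.89169
AR% = (RR − 1)/RR × 100 = (2.89169 − 1)/2.89169 × 100 = 65.4181%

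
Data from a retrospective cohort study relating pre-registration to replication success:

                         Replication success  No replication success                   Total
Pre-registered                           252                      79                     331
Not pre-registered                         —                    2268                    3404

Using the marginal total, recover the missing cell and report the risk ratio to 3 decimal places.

2.281

The missing cell is in the unexposed row: 3404 − 2268 = 1136.
So a = 252, b = 79, c = 1136, d = 2268.
RR = [a/(a+b)] / [c/(c+d)] = (252/331) / (1136/3404) = 0.76133/0.33373 = 2.28131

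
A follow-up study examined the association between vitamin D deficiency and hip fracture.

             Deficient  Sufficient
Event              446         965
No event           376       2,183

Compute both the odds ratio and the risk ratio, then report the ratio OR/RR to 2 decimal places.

Reading the table with exposure as columns: a = 446 (Deficient, case), b = 376 (Deficient, non-case), c = 965 (Sufficient, case), d = 2183.
OR = (446·2183)/(376·965) = 973618/362840 = 2.68333
Risk in exposed = 446/822 = 0.54258; risk in unexposed = 965/3148 = 0.30654; RR = 1.76999
OR/RR = 2.68333 / 1.76999 = 1.51601
The outcome is not rare, so the OR lies further from 1 than the RR.

1.52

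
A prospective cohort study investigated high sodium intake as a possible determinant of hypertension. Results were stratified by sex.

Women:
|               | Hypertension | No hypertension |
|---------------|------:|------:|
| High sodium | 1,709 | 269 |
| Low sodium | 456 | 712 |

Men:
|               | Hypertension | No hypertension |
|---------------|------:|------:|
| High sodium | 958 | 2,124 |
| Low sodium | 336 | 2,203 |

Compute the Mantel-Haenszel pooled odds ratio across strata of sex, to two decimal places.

4.59

OR_MH = Σ(aᵢdᵢ/nᵢ) / Σ(bᵢcᵢ/nᵢ), where nᵢ is the stratum total.
Stratum 1 (Women): n = 3146; a·d/n = 1709·712/3146 = 386.7794; b·c/n = 269·456/3146 = 38.9905
Stratum 2 (Men): n = 5621; a·d/n = 958·2203/5621 = 375.4624; b·c/n = 2124·336/5621 = 126.9639
OR_MH = (386.7794 + 375.4624) / (38.9905 + 126.9639) = 762.2418 / 165.9543 = 4.59308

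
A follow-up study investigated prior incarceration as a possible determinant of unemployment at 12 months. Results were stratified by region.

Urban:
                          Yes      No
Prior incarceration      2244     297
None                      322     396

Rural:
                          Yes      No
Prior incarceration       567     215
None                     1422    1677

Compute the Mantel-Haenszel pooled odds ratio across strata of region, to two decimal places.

4.79

OR_MH = Σ(aᵢdᵢ/nᵢ) / Σ(bᵢcᵢ/nᵢ), where nᵢ is the stratum total.
Stratum 1 (Urban): n = 3259; a·d/n = 2244·396/3259 = 272.6677; b·c/n = 297·322/3259 = 29.3446
Stratum 2 (Rural): n = 3881; a·d/n = 567·1677/3881 = 245.0036; b·c/n = 215·1422/3881 = 78.7761
OR_MH = (272.6677 + 245.0036) / (29.3446 + 78.7761) = 517.6713 / 108.1207 = 4.78790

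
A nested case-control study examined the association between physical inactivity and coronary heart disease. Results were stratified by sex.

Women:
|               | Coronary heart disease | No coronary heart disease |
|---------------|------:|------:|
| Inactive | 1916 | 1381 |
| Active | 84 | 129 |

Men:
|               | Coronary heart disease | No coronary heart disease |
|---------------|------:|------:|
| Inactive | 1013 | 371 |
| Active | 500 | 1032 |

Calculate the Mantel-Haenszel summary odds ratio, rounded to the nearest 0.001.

OR_MH = Σ(aᵢdᵢ/nᵢ) / Σ(bᵢcᵢ/nᵢ), where nᵢ is the stratum total.
Stratum 1 (Women): n = 3510; a·d/n = 1916·129/3510 = 70.4171; b·c/n = 1381·84/3510 = 33.0496
Stratum 2 (Men): n = 2916; a·d/n = 1013·1032/2916 = 358.5103; b·c/n = 371·500/2916 = 63.6145
OR_MH = (70.4171 + 358.5103) / (33.0496 + 63.6145) = 428.9274 / 96.6641 = 4.43730

4.437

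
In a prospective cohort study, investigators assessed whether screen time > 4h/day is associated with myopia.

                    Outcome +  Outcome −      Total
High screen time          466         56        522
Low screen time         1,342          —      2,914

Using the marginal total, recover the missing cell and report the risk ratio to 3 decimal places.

1.938

The missing cell is in the unexposed row: 2914 − 1342 = 1572.
So a = 466, b = 56, c = 1342, d = 1572.
RR = [a/(a+b)] / [c/(c+d)] = (466/522) / (1342/2914) = 0.89272/0.46054 = 1.93844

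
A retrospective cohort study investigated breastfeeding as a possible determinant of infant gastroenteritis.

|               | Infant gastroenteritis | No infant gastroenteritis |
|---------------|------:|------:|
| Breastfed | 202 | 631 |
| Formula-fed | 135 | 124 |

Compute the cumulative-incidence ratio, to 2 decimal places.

0.47

Cells: a = 202, b = 631, c = 135, d = 124.
Risk in exposed = 202/833 = 0.24250; risk in unexposed = 135/259 = 0.52124.
RR = 0.24250 / 0.52124 = 0.46523
The risk is 53% lower among the exposed than among the unexposed.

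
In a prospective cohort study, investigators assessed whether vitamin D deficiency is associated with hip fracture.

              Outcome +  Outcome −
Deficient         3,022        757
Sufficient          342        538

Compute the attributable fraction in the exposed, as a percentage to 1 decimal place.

51.4

Cells: a = 3022, b = 757, c = 342, d = 538.
Risk in exposed = 3022/3779 = 0.79968; risk in unexposed = 342/880 = 0.38864.
RR = 0.79968/0.38864 = 2.05766
AR% = (RR − 1)/RR × 100 = (2.05766 − 1)/2.05766 × 100 = 51.4012%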